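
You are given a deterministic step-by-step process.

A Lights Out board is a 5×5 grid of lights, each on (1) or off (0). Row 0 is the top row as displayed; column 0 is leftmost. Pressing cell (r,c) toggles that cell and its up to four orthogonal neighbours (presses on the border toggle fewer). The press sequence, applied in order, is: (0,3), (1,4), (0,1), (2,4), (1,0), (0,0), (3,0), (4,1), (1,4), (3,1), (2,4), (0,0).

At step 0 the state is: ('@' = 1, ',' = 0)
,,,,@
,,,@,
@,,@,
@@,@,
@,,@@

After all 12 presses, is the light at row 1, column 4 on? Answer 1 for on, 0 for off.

0

gen 0: ,,,,@
,,,@,
@,,@,
@@,@,
@,,@@
gen 1: ,,@@,
,,,,,
@,,@,
@@,@,
@,,@@
gen 2: ,,@@@
,,,@@
@,,@@
@@,@,
@,,@@
gen 3: @@,@@
,@,@@
@,,@@
@@,@,
@,,@@
gen 4: @@,@@
,@,@,
@,,,,
@@,@@
@,,@@
gen 5: ,@,@@
@,,@,
,,,,,
@@,@@
@,,@@
gen 6: @,,@@
,,,@,
,,,,,
@@,@@
@,,@@
gen 7: @,,@@
,,,@,
@,,,,
,,,@@
,,,@@
gen 8: @,,@@
,,,@,
@,,,,
,@,@@
@@@@@
gen 9: @,,@,
,,,,@
@,,,@
,@,@@
@@@@@
gen 10: @,,@,
,,,,@
@@,,@
@,@@@
@,@@@
gen 11: @,,@,
,,,,,
@@,@,
@,@@,
@,@@@
gen 12: ,@,@,
@,,,,
@@,@,
@,@@,
@,@@@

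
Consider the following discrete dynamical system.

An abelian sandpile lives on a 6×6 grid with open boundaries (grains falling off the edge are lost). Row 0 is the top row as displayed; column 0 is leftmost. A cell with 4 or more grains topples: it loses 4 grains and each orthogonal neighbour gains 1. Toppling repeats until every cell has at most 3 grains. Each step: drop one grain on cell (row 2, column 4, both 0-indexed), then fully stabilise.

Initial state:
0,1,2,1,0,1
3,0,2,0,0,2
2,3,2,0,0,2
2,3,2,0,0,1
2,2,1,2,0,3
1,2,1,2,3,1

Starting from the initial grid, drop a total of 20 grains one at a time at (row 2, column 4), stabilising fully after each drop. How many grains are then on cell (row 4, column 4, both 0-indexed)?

t=0: 0,1,2,1,0,1
3,0,2,0,0,2
2,3,2,0,0,2
2,3,2,0,0,1
2,2,1,2,0,3
1,2,1,2,3,1
t=1: 0,1,2,1,0,1
3,0,2,0,0,2
2,3,2,0,1,2
2,3,2,0,0,1
2,2,1,2,0,3
1,2,1,2,3,1
t=2: 0,1,2,1,0,1
3,0,2,0,0,2
2,3,2,0,2,2
2,3,2,0,0,1
2,2,1,2,0,3
1,2,1,2,3,1
t=3: 0,1,2,1,0,1
3,0,2,0,0,2
2,3,2,0,3,2
2,3,2,0,0,1
2,2,1,2,0,3
1,2,1,2,3,1
t=4: 0,1,2,1,0,1
3,0,2,0,1,2
2,3,2,1,0,3
2,3,2,0,1,1
2,2,1,2,0,3
1,2,1,2,3,1
t=5: 0,1,2,1,0,1
3,0,2,0,1,2
2,3,2,1,1,3
2,3,2,0,1,1
2,2,1,2,0,3
1,2,1,2,3,1
t=6: 0,1,2,1,0,1
3,0,2,0,1,2
2,3,2,1,2,3
2,3,2,0,1,1
2,2,1,2,0,3
1,2,1,2,3,1
t=7: 0,1,2,1,0,1
3,0,2,0,1,2
2,3,2,1,3,3
2,3,2,0,1,1
2,2,1,2,0,3
1,2,1,2,3,1
t=8: 0,1,2,1,0,1
3,0,2,0,2,3
2,3,2,2,1,0
2,3,2,0,2,2
2,2,1,2,0,3
1,2,1,2,3,1
t=9: 0,1,2,1,0,1
3,0,2,0,2,3
2,3,2,2,2,0
2,3,2,0,2,2
2,2,1,2,0,3
1,2,1,2,3,1
t=10: 0,1,2,1,0,1
3,0,2,0,2,3
2,3,2,2,3,0
2,3,2,0,2,2
2,2,1,2,0,3
1,2,1,2,3,1
t=11: 0,1,2,1,0,1
3,0,2,0,3,3
2,3,2,3,0,1
2,3,2,0,3,2
2,2,1,2,0,3
1,2,1,2,3,1
t=12: 0,1,2,1,0,1
3,0,2,0,3,3
2,3,2,3,1,1
2,3,2,0,3,2
2,2,1,2,0,3
1,2,1,2,3,1
t=13: 0,1,2,1,0,1
3,0,2,0,3,3
2,3,2,3,2,1
2,3,2,0,3,2
2,2,1,2,0,3
1,2,1,2,3,1
t=14: 0,1,2,1,0,1
3,0,2,0,3,3
2,3,2,3,3,1
2,3,2,0,3,2
2,2,1,2,0,3
1,2,1,2,3,1
t=15: 0,1,2,1,1,2
3,0,2,2,1,0
2,3,3,0,3,3
2,3,2,2,0,3
2,2,1,2,1,3
1,2,1,2,3,1
t=16: 0,1,2,1,1,2
3,0,2,2,2,1
2,3,3,1,1,1
2,3,2,2,2,1
2,2,1,2,2,0
1,2,1,2,3,2
t=17: 0,1,2,1,1,2
3,0,2,2,2,1
2,3,3,1,2,1
2,3,2,2,2,1
2,2,1,2,2,0
1,2,1,2,3,2
t=18: 0,1,2,1,1,2
3,0,2,2,2,1
2,3,3,1,3,1
2,3,2,2,2,1
2,2,1,2,2,0
1,2,1,2,3,2
t=19: 0,1,2,1,1,2
3,0,2,2,3,1
2,3,3,2,0,2
2,3,2,2,3,1
2,2,1,2,2,0
1,2,1,2,3,2
t=20: 0,1,2,1,1,2
3,0,2,2,3,1
2,3,3,2,1,2
2,3,2,2,3,1
2,2,1,2,2,0
1,2,1,2,3,2

2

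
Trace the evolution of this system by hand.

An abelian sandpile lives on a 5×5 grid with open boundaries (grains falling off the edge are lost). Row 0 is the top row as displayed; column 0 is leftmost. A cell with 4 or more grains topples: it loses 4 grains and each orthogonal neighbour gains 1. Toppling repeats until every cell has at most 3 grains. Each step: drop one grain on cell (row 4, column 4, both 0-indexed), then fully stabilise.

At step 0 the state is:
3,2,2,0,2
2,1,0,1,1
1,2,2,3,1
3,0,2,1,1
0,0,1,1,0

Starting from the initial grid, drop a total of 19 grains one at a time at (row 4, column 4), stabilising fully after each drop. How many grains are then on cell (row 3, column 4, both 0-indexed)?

2

gen 0: 3,2,2,0,2
2,1,0,1,1
1,2,2,3,1
3,0,2,1,1
0,0,1,1,0
gen 1: 3,2,2,0,2
2,1,0,1,1
1,2,2,3,1
3,0,2,1,1
0,0,1,1,1
gen 2: 3,2,2,0,2
2,1,0,1,1
1,2,2,3,1
3,0,2,1,1
0,0,1,1,2
gen 3: 3,2,2,0,2
2,1,0,1,1
1,2,2,3,1
3,0,2,1,1
0,0,1,1,3
gen 4: 3,2,2,0,2
2,1,0,1,1
1,2,2,3,1
3,0,2,1,2
0,0,1,2,0
gen 5: 3,2,2,0,2
2,1,0,1,1
1,2,2,3,1
3,0,2,1,2
0,0,1,2,1
gen 6: 3,2,2,0,2
2,1,0,1,1
1,2,2,3,1
3,0,2,1,2
0,0,1,2,2
gen 7: 3,2,2,0,2
2,1,0,1,1
1,2,2,3,1
3,0,2,1,2
0,0,1,2,3
gen 8: 3,2,2,0,2
2,1,0,1,1
1,2,2,3,1
3,0,2,1,3
0,0,1,3,0
gen 9: 3,2,2,0,2
2,1,0,1,1
1,2,2,3,1
3,0,2,1,3
0,0,1,3,1
gen 10: 3,2,2,0,2
2,1,0,1,1
1,2,2,3,1
3,0,2,1,3
0,0,1,3,2
gen 11: 3,2,2,0,2
2,1,0,1,1
1,2,2,3,1
3,0,2,1,3
0,0,1,3,3
gen 12: 3,2,2,0,2
2,1,0,1,1
1,2,2,3,2
3,0,2,3,0
0,0,2,0,2
gen 13: 3,2,2,0,2
2,1,0,1,1
1,2,2,3,2
3,0,2,3,0
0,0,2,0,3
gen 14: 3,2,2,0,2
2,1,0,1,1
1,2,2,3,2
3,0,2,3,1
0,0,2,1,0
gen 15: 3,2,2,0,2
2,1,0,1,1
1,2,2,3,2
3,0,2,3,1
0,0,2,1,1
gen 16: 3,2,2,0,2
2,1,0,1,1
1,2,2,3,2
3,0,2,3,1
0,0,2,1,2
gen 17: 3,2,2,0,2
2,1,0,1,1
1,2,2,3,2
3,0,2,3,1
0,0,2,1,3
gen 18: 3,2,2,0,2
2,1,0,1,1
1,2,2,3,2
3,0,2,3,2
0,0,2,2,0
gen 19: 3,2,2,0,2
2,1,0,1,1
1,2,2,3,2
3,0,2,3,2
0,0,2,2,1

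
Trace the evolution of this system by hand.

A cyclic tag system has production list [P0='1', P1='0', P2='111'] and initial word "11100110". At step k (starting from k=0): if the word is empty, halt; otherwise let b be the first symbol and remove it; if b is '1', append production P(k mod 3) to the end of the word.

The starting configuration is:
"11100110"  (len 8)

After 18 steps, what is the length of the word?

16

t=0: "11100110"  (len 8)
t=1: "11001101"  (len 8)
t=2: "10011010"  (len 8)
t=3: "0011010111"  (len 10)
t=4: "011010111"  (len 9)
t=5: "11010111"  (len 8)
t=6: "1010111111"  (len 10)
t=7: "0101111111"  (len 10)
t=8: "101111111"  (len 9)
t=9: "01111111111"  (len 11)
t=10: "1111111111"  (len 10)
t=11: "1111111110"  (len 10)
t=12: "111111110111"  (len 12)
t=13: "111111101111"  (len 12)
t=14: "111111011110"  (len 12)
t=15: "11111011110111"  (len 14)
t=16: "11110111101111"  (len 14)
t=17: "11101111011110"  (len 14)
t=18: "1101111011110111"  (len 16)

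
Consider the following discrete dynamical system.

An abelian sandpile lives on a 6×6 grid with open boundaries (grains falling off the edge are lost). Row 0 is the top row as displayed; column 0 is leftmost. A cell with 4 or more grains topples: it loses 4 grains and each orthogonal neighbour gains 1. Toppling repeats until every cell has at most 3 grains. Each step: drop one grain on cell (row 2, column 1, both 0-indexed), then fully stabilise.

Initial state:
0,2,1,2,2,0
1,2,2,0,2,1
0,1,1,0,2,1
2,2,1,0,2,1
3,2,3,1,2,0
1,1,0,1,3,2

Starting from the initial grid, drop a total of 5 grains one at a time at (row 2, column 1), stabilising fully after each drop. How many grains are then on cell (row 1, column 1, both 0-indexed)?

3

step 0: 0,2,1,2,2,0
1,2,2,0,2,1
0,1,1,0,2,1
2,2,1,0,2,1
3,2,3,1,2,0
1,1,0,1,3,2
step 1: 0,2,1,2,2,0
1,2,2,0,2,1
0,2,1,0,2,1
2,2,1,0,2,1
3,2,3,1,2,0
1,1,0,1,3,2
step 2: 0,2,1,2,2,0
1,2,2,0,2,1
0,3,1,0,2,1
2,2,1,0,2,1
3,2,3,1,2,0
1,1,0,1,3,2
step 3: 0,2,1,2,2,0
1,3,2,0,2,1
1,0,2,0,2,1
2,3,1,0,2,1
3,2,3,1,2,0
1,1,0,1,3,2
step 4: 0,2,1,2,2,0
1,3,2,0,2,1
1,1,2,0,2,1
2,3,1,0,2,1
3,2,3,1,2,0
1,1,0,1,3,2
step 5: 0,2,1,2,2,0
1,3,2,0,2,1
1,2,2,0,2,1
2,3,1,0,2,1
3,2,3,1,2,0
1,1,0,1,3,2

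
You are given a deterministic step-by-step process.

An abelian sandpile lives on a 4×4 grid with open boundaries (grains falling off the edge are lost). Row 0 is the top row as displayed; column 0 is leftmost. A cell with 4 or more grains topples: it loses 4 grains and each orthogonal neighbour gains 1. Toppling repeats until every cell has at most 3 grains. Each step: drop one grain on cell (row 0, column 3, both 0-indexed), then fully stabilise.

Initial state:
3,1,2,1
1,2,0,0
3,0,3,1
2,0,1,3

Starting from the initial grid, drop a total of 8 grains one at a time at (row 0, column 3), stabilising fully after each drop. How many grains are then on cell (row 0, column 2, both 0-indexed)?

step 0: 3,1,2,1
1,2,0,0
3,0,3,1
2,0,1,3
step 1: 3,1,2,2
1,2,0,0
3,0,3,1
2,0,1,3
step 2: 3,1,2,3
1,2,0,0
3,0,3,1
2,0,1,3
step 3: 3,1,3,0
1,2,0,1
3,0,3,1
2,0,1,3
step 4: 3,1,3,1
1,2,0,1
3,0,3,1
2,0,1,3
step 5: 3,1,3,2
1,2,0,1
3,0,3,1
2,0,1,3
step 6: 3,1,3,3
1,2,0,1
3,0,3,1
2,0,1,3
step 7: 3,2,0,1
1,2,1,2
3,0,3,1
2,0,1,3
step 8: 3,2,0,2
1,2,1,2
3,0,3,1
2,0,1,3

0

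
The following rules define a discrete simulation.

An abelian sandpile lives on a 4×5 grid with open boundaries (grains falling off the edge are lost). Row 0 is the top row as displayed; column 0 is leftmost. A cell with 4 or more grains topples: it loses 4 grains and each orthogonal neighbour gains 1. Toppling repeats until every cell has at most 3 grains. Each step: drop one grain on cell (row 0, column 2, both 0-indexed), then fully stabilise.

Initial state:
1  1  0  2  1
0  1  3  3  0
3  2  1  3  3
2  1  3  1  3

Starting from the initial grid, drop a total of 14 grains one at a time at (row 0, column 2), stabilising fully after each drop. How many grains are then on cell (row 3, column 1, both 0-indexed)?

gen 0: 1  1  0  2  1
0  1  3  3  0
3  2  1  3  3
2  1  3  1  3
gen 1: 1  1  1  2  1
0  1  3  3  0
3  2  1  3  3
2  1  3  1  3
gen 2: 1  1  2  2  1
0  1  3  3  0
3  2  1  3  3
2  1  3  1  3
gen 3: 1  1  3  2  1
0  1  3  3  0
3  2  1  3  3
2  1  3  1  3
gen 4: 1  2  2  0  2
0  2  1  2  2
3  2  3  1  1
2  1  3  3  0
gen 5: 1  2  3  0  2
0  2  1  2  2
3  2  3  1  1
2  1  3  3  0
gen 6: 1  3  0  1  2
0  2  2  2  2
3  2  3  1  1
2  1  3  3  0
gen 7: 1  3  1  1  2
0  2  2  2  2
3  2  3  1  1
2  1  3  3  0
gen 8: 1  3  2  1  2
0  2  2  2  2
3  2  3  1  1
2  1  3  3  0
gen 9: 1  3  3  1  2
0  2  2  2  2
3  2  3  1  1
2  1  3  3  0
gen 10: 2  0  1  2  2
0  3  3  2  2
3  2  3  1  1
2  1  3  3  0
gen 11: 2  0  2  2  2
0  3  3  2  2
3  2  3  1  1
2  1  3  3  0
gen 12: 2  0  3  2  2
0  3  3  2  2
3  2  3  1  1
2  1  3  3  0
gen 13: 2  2  1  3  2
2  1  2  3  2
0  1  2  3  1
3  3  1  0  1
gen 14: 2  2  2  3  2
2  1  2  3  2
0  1  2  3  1
3  3  1  0  1

3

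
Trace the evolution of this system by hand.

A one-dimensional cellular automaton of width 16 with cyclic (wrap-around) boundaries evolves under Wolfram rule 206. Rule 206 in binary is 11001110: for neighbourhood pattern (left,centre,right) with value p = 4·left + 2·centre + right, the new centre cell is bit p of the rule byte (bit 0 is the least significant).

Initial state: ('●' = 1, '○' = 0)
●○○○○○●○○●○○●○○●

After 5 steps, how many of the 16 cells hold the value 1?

[0] ●○○○○○●○○●○○●○○●
[1] ●○○○○●●○●●○●●○●●
[2] ●○○○●●●○●●○●●○●●
[3] ●○○●●●●○●●○●●○●●
[4] ●○●●●●●○●●○●●○●●
[5] ●○●●●●●○●●○●●○●●

12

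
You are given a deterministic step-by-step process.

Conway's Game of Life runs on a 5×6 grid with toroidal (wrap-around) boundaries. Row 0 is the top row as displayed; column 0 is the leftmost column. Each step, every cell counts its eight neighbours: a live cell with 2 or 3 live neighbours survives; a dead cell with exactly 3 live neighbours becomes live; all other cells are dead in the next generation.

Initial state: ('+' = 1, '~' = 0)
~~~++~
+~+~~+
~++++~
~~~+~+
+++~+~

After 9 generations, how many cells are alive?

2

0) ~~~++~
+~+~~+
~++++~
~~~+~+
+++~+~
1) ~~~~+~
+~~~~+
~+~~~~
~~~~~+
+++~~~
2) ~~~~~~
+~~~~+
~~~~~+
~~+~~~
++~~~+
3) ~+~~~~
+~~~~+
+~~~~+
~+~~~+
++~~~~
4) ~+~~~+
~+~~~+
~+~~+~
~+~~~+
~++~~~
5) ~+~~~~
~++~++
~++~++
~+~~~~
~++~~~
6) ~~~+~~
~~~~++
~~~~++
~~~+~~
+++~~~
7) ++++++
~~~+~+
~~~+~+
++++++
~+++~~
8) ~~~~~+
~+~~~~
~+~~~~
~~~~~+
~~~~~~
9) ~~~~~~
+~~~~~
+~~~~~
~~~~~~
~~~~~~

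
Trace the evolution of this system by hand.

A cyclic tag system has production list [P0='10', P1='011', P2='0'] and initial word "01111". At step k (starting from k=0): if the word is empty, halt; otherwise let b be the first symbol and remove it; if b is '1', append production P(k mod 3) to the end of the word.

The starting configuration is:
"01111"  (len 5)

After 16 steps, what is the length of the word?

11

0) "01111"  (len 5)
1) "1111"  (len 4)
2) "111011"  (len 6)
3) "110110"  (len 6)
4) "1011010"  (len 7)
5) "011010011"  (len 9)
6) "11010011"  (len 8)
7) "101001110"  (len 9)
8) "01001110011"  (len 11)
9) "1001110011"  (len 10)
10) "00111001110"  (len 11)
11) "0111001110"  (len 10)
12) "111001110"  (len 9)
13) "1100111010"  (len 10)
14) "100111010011"  (len 12)
15) "001110100110"  (len 12)
16) "01110100110"  (len 11)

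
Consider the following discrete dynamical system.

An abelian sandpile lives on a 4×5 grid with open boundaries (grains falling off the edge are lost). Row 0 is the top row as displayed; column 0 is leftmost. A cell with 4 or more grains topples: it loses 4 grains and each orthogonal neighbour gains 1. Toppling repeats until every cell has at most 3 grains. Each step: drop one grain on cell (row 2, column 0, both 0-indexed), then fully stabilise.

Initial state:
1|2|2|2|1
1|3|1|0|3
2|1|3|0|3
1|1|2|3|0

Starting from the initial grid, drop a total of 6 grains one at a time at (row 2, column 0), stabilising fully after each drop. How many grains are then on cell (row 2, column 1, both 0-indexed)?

3

gen 0: 1|2|2|2|1
1|3|1|0|3
2|1|3|0|3
1|1|2|3|0
gen 1: 1|2|2|2|1
1|3|1|0|3
3|1|3|0|3
1|1|2|3|0
gen 2: 1|2|2|2|1
2|3|1|0|3
0|2|3|0|3
2|1|2|3|0
gen 3: 1|2|2|2|1
2|3|1|0|3
1|2|3|0|3
2|1|2|3|0
gen 4: 1|2|2|2|1
2|3|1|0|3
2|2|3|0|3
2|1|2|3|0
gen 5: 1|2|2|2|1
2|3|1|0|3
3|2|3|0|3
2|1|2|3|0
gen 6: 1|2|2|2|1
3|3|1|0|3
0|3|3|0|3
3|1|2|3|0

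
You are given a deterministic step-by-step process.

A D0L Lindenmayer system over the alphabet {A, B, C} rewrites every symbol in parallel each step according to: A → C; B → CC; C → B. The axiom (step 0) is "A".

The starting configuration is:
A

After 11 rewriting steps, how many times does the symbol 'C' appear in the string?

0) A
1) C
2) B
3) CC
4) BB
5) CCCC
6) BBBB
7) CCCCCCCC
8) BBBBBBBB
9) CCCCCCCCCCCCCCCC
10) BBBBBBBBBBBBBBBB
11) CCCCCCCCCCCCCCCCCCCCCCCCCCCCCCCC

32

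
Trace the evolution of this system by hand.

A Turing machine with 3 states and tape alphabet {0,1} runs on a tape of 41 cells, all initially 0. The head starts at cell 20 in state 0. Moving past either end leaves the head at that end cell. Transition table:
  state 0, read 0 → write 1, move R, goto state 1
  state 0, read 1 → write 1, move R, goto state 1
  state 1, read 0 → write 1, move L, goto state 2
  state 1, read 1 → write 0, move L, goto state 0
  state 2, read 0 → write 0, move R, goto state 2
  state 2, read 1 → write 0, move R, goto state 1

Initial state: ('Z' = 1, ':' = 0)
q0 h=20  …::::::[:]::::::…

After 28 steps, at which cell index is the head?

t=0: q0 h=20  …::::::[:]::::::…
t=1: q1 h=21  …:::::Z[:]::::::…
t=2: q2 h=20  …::::::[Z]Z:::::…
t=3: q1 h=21  …::::::[Z]::::::…
t=4: q0 h=20  …::::::[:]::::::…
t=5: q1 h=21  …:::::Z[:]::::::…
t=6: q2 h=20  …::::::[Z]Z:::::…
t=7: q1 h=21  …::::::[Z]::::::…
t=8: q0 h=20  …::::::[:]::::::…
t=9: q1 h=21  …:::::Z[:]::::::…
t=10: q2 h=20  …::::::[Z]Z:::::…
t=11: q1 h=21  …::::::[Z]::::::…
t=12: q0 h=20  …::::::[:]::::::…
t=13: q1 h=21  …:::::Z[:]::::::…
t=14: q2 h=20  …::::::[Z]Z:::::…
t=15: q1 h=21  …::::::[Z]::::::…
t=16: q0 h=20  …::::::[:]::::::…
t=17: q1 h=21  …:::::Z[:]::::::…
t=18: q2 h=20  …::::::[Z]Z:::::…
t=19: q1 h=21  …::::::[Z]::::::…
t=20: q0 h=20  …::::::[:]::::::…
t=21: q1 h=21  …:::::Z[:]::::::…
t=22: q2 h=20  …::::::[Z]Z:::::…
t=23: q1 h=21  …::::::[Z]::::::…
t=24: q0 h=20  …::::::[:]::::::…
t=25: q1 h=21  …:::::Z[:]::::::…
t=26: q2 h=20  …::::::[Z]Z:::::…
t=27: q1 h=21  …::::::[Z]::::::…
t=28: q0 h=20  …::::::[:]::::::…

20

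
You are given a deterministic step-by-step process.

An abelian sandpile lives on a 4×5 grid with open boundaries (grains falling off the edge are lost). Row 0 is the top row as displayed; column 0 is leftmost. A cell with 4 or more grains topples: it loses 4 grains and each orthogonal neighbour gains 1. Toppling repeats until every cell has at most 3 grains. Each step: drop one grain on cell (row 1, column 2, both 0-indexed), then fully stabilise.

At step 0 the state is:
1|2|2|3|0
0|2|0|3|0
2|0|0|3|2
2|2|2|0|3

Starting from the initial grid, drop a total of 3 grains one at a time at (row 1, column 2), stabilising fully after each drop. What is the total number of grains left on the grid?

32

t=0: 1|2|2|3|0
0|2|0|3|0
2|0|0|3|2
2|2|2|0|3
t=1: 1|2|2|3|0
0|2|1|3|0
2|0|0|3|2
2|2|2|0|3
t=2: 1|2|2|3|0
0|2|2|3|0
2|0|0|3|2
2|2|2|0|3
t=3: 1|2|2|3|0
0|2|3|3|0
2|0|0|3|2
2|2|2|0|3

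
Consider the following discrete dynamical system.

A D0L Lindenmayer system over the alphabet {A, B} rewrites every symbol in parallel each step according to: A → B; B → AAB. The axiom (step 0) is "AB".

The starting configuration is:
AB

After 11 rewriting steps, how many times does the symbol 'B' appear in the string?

step 0: AB
step 1: BAAB
step 2: AABBBAAB
step 3: BBAABAABAABBBAAB
step 4: AABAABBBAABBBAABBBAABAABAABBBAAB
step 5: BBAABBBAABAABAABBBAABAABAABBBAABAABAABBBAABBBAABBBAABAABAABBBAAB
step 6: AABAABBBAABAABAABBBAABBBAABBBAABAABAABBBAABBBAABBBAABAABAA…BAABAABAABBBAABAABAABBBAABAABAABBBAABBBAABBBAABAABAABBBAAB  (len 128)
step 7: BBAABBBAABAABAABBBAABBBAABBBAABAABAABBBAABAABAABBBAABAABAA…BAABAABAABBBAABAABAABBBAABAABAABBBAABBBAABBBAABAABAABBBAAB  (len 256)
step 8: AABAABBBAABAABAABBBAABBBAABBBAABAABAABBBAABAABAABBBAABAABA…BAABAABAABBBAABAABAABBBAABAABAABBBAABBBAABBBAABAABAABBBAAB  (len 512)
step 9: BBAABBBAABAABAABBBAABBBAABBBAABAABAABBBAABAABAABBBAABAABAA…BAABAABAABBBAABAABAABBBAABAABAABBBAABBBAABBBAABAABAABBBAAB  (len 1024)
step 10: AABAABBBAABAABAABBBAABBBAABBBAABAABAABBBAABAABAABBBAABAABA…BAABAABAABBBAABAABAABBBAABAABAABBBAABBBAABBBAABAABAABBBAAB  (len 2048)
step 11: BBAABBBAABAABAABBBAABBBAABBBAABAABAABBBAABAABAABBBAABAABAA…BAABAABAABBBAABAABAABBBAABAABAABBBAABBBAABBBAABAABAABBBAAB  (len 4096)

2048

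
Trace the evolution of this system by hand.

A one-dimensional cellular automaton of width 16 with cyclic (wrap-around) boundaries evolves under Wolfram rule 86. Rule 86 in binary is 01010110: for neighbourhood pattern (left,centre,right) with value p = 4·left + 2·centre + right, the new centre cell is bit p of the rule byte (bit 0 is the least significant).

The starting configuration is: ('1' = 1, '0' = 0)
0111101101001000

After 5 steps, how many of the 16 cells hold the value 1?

8

t=0: 0111101101001000
t=1: 1000100101111100
t=2: 1101111100000111
t=3: 0100000110001000
t=4: 1110001011011100
t=5: 0011011001000111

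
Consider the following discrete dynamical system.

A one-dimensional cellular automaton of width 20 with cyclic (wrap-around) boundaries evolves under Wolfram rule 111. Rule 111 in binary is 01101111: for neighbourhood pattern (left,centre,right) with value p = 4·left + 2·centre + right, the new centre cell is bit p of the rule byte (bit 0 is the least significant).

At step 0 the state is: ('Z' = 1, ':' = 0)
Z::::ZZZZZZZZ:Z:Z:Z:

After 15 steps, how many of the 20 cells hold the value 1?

11

[0] Z::::ZZZZZZZZ:Z:Z:Z:
[1] Z:ZZZZ::::::ZZZZZZZZ
[2] ZZZ::Z:ZZZZZZ:::::::
[3] Z:Z:ZZZZ::::Z:ZZZZZZ
[4] ZZZZZ::Z:ZZZZZZ:::::
[5] Z:::Z:ZZZZ::::Z:ZZZZ
[6] Z:ZZZZZ::Z:ZZZZZZ:::
[7] ZZZ:::Z:ZZZZ::::Z:ZZ
[8] ::Z:ZZZZZ::Z:ZZZZZZ:
[9] ZZZZZ:::Z:ZZZZ::::Z:
[10] Z:::Z:ZZZZZ::Z:ZZZZZ
[11] Z:ZZZZZ:::Z:ZZZZ::::
[12] ZZZ:::Z:ZZZZZ::Z:ZZZ
[13] ::Z:ZZZZZ:::Z:ZZZZ::
[14] ZZZZZ:::Z:ZZZZZ::Z:Z
[15] ::::Z:ZZZZZ:::Z:ZZZZ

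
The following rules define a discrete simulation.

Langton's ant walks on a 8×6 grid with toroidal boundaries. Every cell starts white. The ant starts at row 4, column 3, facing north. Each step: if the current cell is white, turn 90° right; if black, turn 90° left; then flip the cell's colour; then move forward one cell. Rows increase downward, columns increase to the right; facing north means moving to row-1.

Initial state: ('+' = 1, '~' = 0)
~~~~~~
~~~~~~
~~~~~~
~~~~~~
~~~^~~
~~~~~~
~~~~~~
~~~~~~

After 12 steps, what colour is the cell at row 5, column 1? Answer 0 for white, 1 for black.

1

k=0  ~~~~~~
~~~~~~
~~~~~~
~~~~~~
~~~^~~
~~~~~~
~~~~~~
~~~~~~
k=1  ~~~~~~
~~~~~~
~~~~~~
~~~~~~
~~~+>~
~~~~~~
~~~~~~
~~~~~~
k=2  ~~~~~~
~~~~~~
~~~~~~
~~~~~~
~~~++~
~~~~v~
~~~~~~
~~~~~~
k=3  ~~~~~~
~~~~~~
~~~~~~
~~~~~~
~~~++~
~~~<+~
~~~~~~
~~~~~~
k=4  ~~~~~~
~~~~~~
~~~~~~
~~~~~~
~~~^+~
~~~++~
~~~~~~
~~~~~~
k=5  ~~~~~~
~~~~~~
~~~~~~
~~~~~~
~~<~+~
~~~++~
~~~~~~
~~~~~~
k=6  ~~~~~~
~~~~~~
~~~~~~
~~^~~~
~~+~+~
~~~++~
~~~~~~
~~~~~~
k=7  ~~~~~~
~~~~~~
~~~~~~
~~+>~~
~~+~+~
~~~++~
~~~~~~
~~~~~~
k=8  ~~~~~~
~~~~~~
~~~~~~
~~++~~
~~+v+~
~~~++~
~~~~~~
~~~~~~
k=9  ~~~~~~
~~~~~~
~~~~~~
~~++~~
~~<++~
~~~++~
~~~~~~
~~~~~~
k=10  ~~~~~~
~~~~~~
~~~~~~
~~++~~
~~~++~
~~v++~
~~~~~~
~~~~~~
k=11  ~~~~~~
~~~~~~
~~~~~~
~~++~~
~~~++~
~<+++~
~~~~~~
~~~~~~
k=12  ~~~~~~
~~~~~~
~~~~~~
~~++~~
~^~++~
~++++~
~~~~~~
~~~~~~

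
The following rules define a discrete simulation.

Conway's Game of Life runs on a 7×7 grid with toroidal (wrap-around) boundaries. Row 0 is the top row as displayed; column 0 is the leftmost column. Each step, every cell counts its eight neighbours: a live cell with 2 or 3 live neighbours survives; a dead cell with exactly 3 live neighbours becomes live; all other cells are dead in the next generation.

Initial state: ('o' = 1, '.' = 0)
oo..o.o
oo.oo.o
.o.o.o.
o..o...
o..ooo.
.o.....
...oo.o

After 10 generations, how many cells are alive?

0) oo..o.o
oo.oo.o
.o.o.o.
o..o...
o..ooo.
.o.....
...oo.o
1) .o.....
...o...
.o.o.o.
oo.o.o.
ooooo.o
o.o...o
.oooo.o
2) oo..o..
....o..
oo.o..o
.....o.
....o..
.......
...o.oo
3) o..oo.o
..ooooo
o...ooo
o...ooo
.......
....oo.
o...ooo
4) .oo....
.oo....
.o.....
o...o..
.......
....o..
o......
5) o.o....
o......
ooo....
.......
.......
.......
.o.....
6) o......
o.o...o
oo.....
.o.....
.......
.......
.o.....
7) o.....o
......o
..o...o
oo.....
.......
.......
.......
8) o.....o
.....oo
.o....o
oo.....
.......
.......
.......
9) o....oo
.....o.
.o...oo
oo.....
.......
.......
.......
10) .....oo
....o..
.o...oo
oo....o
.......
.......
......o

10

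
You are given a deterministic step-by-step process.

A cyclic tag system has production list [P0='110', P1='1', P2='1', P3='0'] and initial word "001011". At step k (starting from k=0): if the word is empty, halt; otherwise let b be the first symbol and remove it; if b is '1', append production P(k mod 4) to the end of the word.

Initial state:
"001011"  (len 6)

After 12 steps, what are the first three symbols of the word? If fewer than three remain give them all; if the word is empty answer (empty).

gen 0: "001011"  (len 6)
gen 1: "01011"  (len 5)
gen 2: "1011"  (len 4)
gen 3: "0111"  (len 4)
gen 4: "111"  (len 3)
gen 5: "11110"  (len 5)
gen 6: "11101"  (len 5)
gen 7: "11011"  (len 5)
gen 8: "10110"  (len 5)
gen 9: "0110110"  (len 7)
gen 10: "110110"  (len 6)
gen 11: "101101"  (len 6)
gen 12: "011010"  (len 6)

011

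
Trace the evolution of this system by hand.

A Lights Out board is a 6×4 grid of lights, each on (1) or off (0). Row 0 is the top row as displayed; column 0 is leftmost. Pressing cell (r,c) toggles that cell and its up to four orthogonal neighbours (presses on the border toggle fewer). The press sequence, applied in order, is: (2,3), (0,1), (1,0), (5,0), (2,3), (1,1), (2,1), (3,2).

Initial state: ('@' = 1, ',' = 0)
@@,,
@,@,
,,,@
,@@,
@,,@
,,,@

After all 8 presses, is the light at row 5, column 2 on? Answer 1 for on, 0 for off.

k=0  @@,,
@,@,
,,,@
,@@,
@,,@
,,,@
k=1  @@,,
@,@@
,,@,
,@@@
@,,@
,,,@
k=2  ,,@,
@@@@
,,@,
,@@@
@,,@
,,,@
k=3  @,@,
,,@@
@,@,
,@@@
@,,@
,,,@
k=4  @,@,
,,@@
@,@,
,@@@
,,,@
@@,@
k=5  @,@,
,,@,
@,,@
,@@,
,,,@
@@,@
k=6  @@@,
@@,,
@@,@
,@@,
,,,@
@@,@
k=7  @@@,
@,,,
,,@@
,,@,
,,,@
@@,@
k=8  @@@,
@,,,
,,,@
,@,@
,,@@
@@,@

0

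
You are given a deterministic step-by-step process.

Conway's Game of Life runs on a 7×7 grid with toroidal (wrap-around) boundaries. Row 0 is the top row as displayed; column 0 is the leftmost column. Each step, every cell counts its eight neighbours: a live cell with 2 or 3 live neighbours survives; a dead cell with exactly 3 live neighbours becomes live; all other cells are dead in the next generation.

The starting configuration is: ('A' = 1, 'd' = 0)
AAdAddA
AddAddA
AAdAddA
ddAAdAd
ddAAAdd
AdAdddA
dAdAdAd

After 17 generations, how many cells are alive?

[0] AAdAddA
AddAddA
AAdAddA
ddAAdAd
ddAAAdd
AdAdddA
dAdAdAd
[1] dAdAdAd
dddAAAd
dAdAdAd
AddddAA
ddddAAA
AddddAA
dddAAAd
[2] ddddddA
dddAdAA
AdAAddd
Adddddd
ddddAdd
AddAddd
AdAAddd
[3] AdAAAAA
AdAAAAA
AAAAAdd
dAdAddd
ddddddd
dAAAAdd
AAAAddA
[4] ddddddd
ddddddd
ddddddd
AAdAAdd
dAddAdd
ddddAdd
ddddddd
[5] ddddddd
ddddddd
ddddddd
AAAAAdd
AAAdAAd
ddddddd
ddddddd
[6] ddddddd
ddddddd
dAAAddd
AdddAAA
AdddAAA
dAddddd
ddddddd
[7] ddddddd
ddAdddd
AAAAAAA
ddAdddd
dAddAdd
AddddAA
ddddddd
[8] ddddddd
AdAdAAA
AdddAAA
ddddddA
AAdddAA
AddddAA
ddddddA
[9] Adddddd
AAdAAdd
dAdAAdd
dAddAdd
dAddddd
dAddddd
AddddAA
[10] ddddAAd
AAdAAdd
dAdddAd
AAdAAdd
AAAdddd
dAddddA
AAddddA
[11] ddAAAAd
AAAAddA
dddddAA
dddAAdA
dddAddA
ddddddA
dAddddA
[12] ddddAAd
AAddddd
dAddddd
AddAAdA
AddAAdA
dddddAA
AdAAAdA
[13] ddAdAAd
AAddddd
dAAdddA
dAAAAdA
dddAddd
dAAdddd
AddAddd
[14] AdAAAdA
AddAdAA
dddddAA
dAddAAd
AdddAdd
dAAAddd
dddAAdd
[15] AAAdddd
dAAAddd
ddddddd
AdddAdd
AdddAAd
dAAdddd
AddddAd
[16] AddAddA
AddAddd
dAAAddd
ddddAAA
AddAAAA
AAddAAd
AdddddA
[17] dAddddd
AddAAdA
AAAAdAA
dAddddd
dAdAddd
dAdAddd
ddddAdd

17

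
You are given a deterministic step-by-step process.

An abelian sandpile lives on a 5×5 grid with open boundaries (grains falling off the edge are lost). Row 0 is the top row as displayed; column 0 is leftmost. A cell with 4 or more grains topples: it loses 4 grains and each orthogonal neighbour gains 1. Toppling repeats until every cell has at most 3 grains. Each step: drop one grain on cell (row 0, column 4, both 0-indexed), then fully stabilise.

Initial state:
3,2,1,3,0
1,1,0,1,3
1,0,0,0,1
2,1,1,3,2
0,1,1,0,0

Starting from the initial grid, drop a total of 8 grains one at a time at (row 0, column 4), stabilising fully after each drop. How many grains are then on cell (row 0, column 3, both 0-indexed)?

1

0) 3,2,1,3,0
1,1,0,1,3
1,0,0,0,1
2,1,1,3,2
0,1,1,0,0
1) 3,2,1,3,1
1,1,0,1,3
1,0,0,0,1
2,1,1,3,2
0,1,1,0,0
2) 3,2,1,3,2
1,1,0,1,3
1,0,0,0,1
2,1,1,3,2
0,1,1,0,0
3) 3,2,1,3,3
1,1,0,1,3
1,0,0,0,1
2,1,1,3,2
0,1,1,0,0
4) 3,2,2,0,2
1,1,0,3,0
1,0,0,0,2
2,1,1,3,2
0,1,1,0,0
5) 3,2,2,0,3
1,1,0,3,0
1,0,0,0,2
2,1,1,3,2
0,1,1,0,0
6) 3,2,2,1,0
1,1,0,3,1
1,0,0,0,2
2,1,1,3,2
0,1,1,0,0
7) 3,2,2,1,1
1,1,0,3,1
1,0,0,0,2
2,1,1,3,2
0,1,1,0,0
8) 3,2,2,1,2
1,1,0,3,1
1,0,0,0,2
2,1,1,3,2
0,1,1,0,0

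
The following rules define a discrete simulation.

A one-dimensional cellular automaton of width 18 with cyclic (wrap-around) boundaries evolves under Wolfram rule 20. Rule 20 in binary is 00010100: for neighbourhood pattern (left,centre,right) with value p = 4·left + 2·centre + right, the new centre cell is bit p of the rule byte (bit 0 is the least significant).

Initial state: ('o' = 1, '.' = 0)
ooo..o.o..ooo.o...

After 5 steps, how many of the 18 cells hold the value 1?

8

t=0: ooo..o.o..ooo.o...
t=1: ...o.o.oo.....oo..
t=2: ...o.o...o......o.
t=3: ...o.oo..oo.....oo
t=4: o..o...o...o......
t=5: oo.oo..oo..oo.....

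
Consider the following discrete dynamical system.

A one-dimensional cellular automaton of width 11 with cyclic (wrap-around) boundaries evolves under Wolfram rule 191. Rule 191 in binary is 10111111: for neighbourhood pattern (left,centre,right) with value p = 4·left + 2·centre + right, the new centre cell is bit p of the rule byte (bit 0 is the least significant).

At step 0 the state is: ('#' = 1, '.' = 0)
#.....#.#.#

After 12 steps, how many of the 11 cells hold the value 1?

k=0  #.....#.#.#
k=1  .##########
k=2  ##########.
k=3  #########.#
k=4  ########.##
k=5  #######.###
k=6  ######.####
k=7  #####.#####
k=8  ####.######
k=9  ###.#######
k=10  ##.########
k=11  #.#########
k=12  .##########

10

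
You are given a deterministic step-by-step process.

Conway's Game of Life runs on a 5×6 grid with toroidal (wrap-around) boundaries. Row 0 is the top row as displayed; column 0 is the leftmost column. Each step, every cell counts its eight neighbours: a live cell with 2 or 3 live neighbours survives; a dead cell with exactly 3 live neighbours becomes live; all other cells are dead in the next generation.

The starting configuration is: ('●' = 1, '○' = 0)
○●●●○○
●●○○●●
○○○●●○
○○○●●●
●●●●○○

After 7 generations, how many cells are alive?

0) ○●●●○○
●●○○●●
○○○●●○
○○○●●●
●●●●○○
1) ○○○○○○
●●○○○●
○○●○○○
●●○○○●
●○○○○●
2) ○●○○○○
●●○○○○
○○●○○○
○●○○○●
○●○○○●
3) ○●●○○○
●●●○○○
○○●○○○
○●●○○○
○●●○○○
4) ○○○●○○
●○○●○○
●○○●○○
○○○●○○
●○○●○○
5) ○○●●●○
○○●●●○
○○●●●○
○○●●●○
○○●●●○
6) ○●○○○●
○●○○○●
○●○○○●
○●○○○●
○●○○○●
7) ○●●○●●
○●●○●●
○●●○●●
○●●○●●
○●●○●●

20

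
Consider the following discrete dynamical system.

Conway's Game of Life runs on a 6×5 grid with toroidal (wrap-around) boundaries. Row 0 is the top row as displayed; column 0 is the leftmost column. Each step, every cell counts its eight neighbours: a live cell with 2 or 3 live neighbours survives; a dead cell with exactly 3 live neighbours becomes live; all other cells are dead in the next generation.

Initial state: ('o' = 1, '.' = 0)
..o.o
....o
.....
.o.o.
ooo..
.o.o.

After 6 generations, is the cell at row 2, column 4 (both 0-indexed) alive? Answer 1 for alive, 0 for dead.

0

step 0: ..o.o
....o
.....
.o.o.
ooo..
.o.o.
step 1: o.o.o
...o.
.....
oo...
o..oo
...oo
step 2: o.o..
...oo
.....
oo...
.ooo.
.oo..
step 3: o.o.o
...oo
o...o
oo...
...o.
o....
step 4: oo...
.o...
.o.o.
oo...
oo..o
oo.o.
step 5: ....o
.o...
.o...
.....
.....
.....
step 6: .....
o....
.....
.....
.....
.....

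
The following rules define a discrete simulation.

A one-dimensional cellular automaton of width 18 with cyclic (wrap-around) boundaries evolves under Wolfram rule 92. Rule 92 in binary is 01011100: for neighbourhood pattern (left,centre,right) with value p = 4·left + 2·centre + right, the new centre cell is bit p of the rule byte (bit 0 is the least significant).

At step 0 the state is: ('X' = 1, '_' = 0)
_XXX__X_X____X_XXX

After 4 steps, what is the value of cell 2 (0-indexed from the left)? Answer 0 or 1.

gen 0: _XXX__X_X____X_XXX
gen 1: _X_XX_X_XX___X_X_X
gen 2: _X_XX_X_XXX__X_X_X
gen 3: _X_XX_X_X_XX_X_X_X
gen 4: _X_XX_X_X_XX_X_X_X

0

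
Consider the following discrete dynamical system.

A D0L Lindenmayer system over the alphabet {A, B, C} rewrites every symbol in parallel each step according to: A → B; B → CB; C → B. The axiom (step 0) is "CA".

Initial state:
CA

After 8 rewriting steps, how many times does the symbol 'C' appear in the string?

[0] CA
[1] BB
[2] CBCB
[3] BCBBCB
[4] CBBCBCBBCB
[5] BCBCBBCBBCBCBBCB
[6] CBBCBBCBCBBCBCBBCBBCBCBBCB
[7] BCBCBBCBCBBCBBCBCBBCBBCBCBBCBCBBCBBCBCBBCB
[8] CBBCBBCBCBBCBBCBCBBCBCBBCBBCBCBBCBCBBCBBCBCBBCBBCBCBBCBCBBCBBCBCBBCB

26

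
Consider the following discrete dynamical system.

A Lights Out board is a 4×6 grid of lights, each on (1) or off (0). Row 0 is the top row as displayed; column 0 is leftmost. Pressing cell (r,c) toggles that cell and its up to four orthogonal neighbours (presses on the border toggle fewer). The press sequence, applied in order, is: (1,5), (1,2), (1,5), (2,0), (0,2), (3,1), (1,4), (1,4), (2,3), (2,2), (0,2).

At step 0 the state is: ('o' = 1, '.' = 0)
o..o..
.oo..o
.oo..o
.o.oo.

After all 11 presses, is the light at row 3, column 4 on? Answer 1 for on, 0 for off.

1

t=0: o..o..
.oo..o
.oo..o
.o.oo.
t=1: o..o.o
.oo.o.
.oo...
.o.oo.
t=2: o.oo.o
...oo.
.o....
.o.oo.
t=3: o.oo..
...o.o
.o...o
.o.oo.
t=4: o.oo..
o..o.o
o....o
oo.oo.
t=5: oo....
o.oo.o
o....o
oo.oo.
t=6: oo....
o.oo.o
oo...o
..ooo.
t=7: oo..o.
o.o.o.
oo..oo
..ooo.
t=8: oo....
o.oo.o
oo...o
..ooo.
t=9: oo....
o.o..o
oooooo
..o.o.
t=10: oo....
o....o
o...oo
....o.
t=11: o.oo..
o.o..o
o...oo
....o.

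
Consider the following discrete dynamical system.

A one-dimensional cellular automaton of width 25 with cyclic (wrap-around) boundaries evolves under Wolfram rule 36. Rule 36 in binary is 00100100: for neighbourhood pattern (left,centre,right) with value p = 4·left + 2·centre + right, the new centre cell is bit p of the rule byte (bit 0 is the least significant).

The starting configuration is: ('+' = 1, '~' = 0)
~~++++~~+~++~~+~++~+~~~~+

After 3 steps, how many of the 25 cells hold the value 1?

1

0) ~~++++~~+~++~~+~++~+~~~~+
1) ~~~~~~~~++~~~~++~~++~~~~+
2) ~~~~~~~~~~~~~~~~~~~~~~~~+
3) ~~~~~~~~~~~~~~~~~~~~~~~~+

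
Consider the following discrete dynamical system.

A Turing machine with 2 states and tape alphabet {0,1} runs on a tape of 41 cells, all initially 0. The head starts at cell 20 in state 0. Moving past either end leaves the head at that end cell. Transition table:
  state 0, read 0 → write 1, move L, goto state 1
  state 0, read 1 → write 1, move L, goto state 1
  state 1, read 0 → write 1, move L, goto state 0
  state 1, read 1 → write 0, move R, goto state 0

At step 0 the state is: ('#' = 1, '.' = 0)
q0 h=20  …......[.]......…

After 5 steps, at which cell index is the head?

0) q0 h=20  …......[.]......…
1) q1 h=19  …......[.]#.....…
2) q0 h=18  …......[.]##....…
3) q1 h=17  …......[.]###...…
4) q0 h=16  …......[.]####..…
5) q1 h=15  …......[.]#####.…

15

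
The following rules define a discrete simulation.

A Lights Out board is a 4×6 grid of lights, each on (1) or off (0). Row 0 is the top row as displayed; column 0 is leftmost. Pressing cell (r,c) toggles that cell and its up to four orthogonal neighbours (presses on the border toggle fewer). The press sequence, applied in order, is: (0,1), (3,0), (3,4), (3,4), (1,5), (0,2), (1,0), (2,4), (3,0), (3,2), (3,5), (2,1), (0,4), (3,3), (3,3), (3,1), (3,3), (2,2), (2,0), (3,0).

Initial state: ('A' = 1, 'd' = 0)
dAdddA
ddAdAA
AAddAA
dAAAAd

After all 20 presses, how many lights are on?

step 0: dAdddA
ddAdAA
AAddAA
dAAAAd
step 1: AdAddA
dAAdAA
AAddAA
dAAAAd
step 2: AdAddA
dAAdAA
dAddAA
AdAAAd
step 3: AdAddA
dAAdAA
dAdddA
AdAddA
step 4: AdAddA
dAAdAA
dAddAA
AdAAAd
step 5: AdAddd
dAAddd
dAddAd
AdAAAd
step 6: AAdAdd
dAdddd
dAddAd
AdAAAd
step 7: dAdAdd
Addddd
AAddAd
AdAAAd
step 8: dAdAdd
AdddAd
AAdAdA
AdAAdd
step 9: dAdAdd
AdddAd
dAdAdA
dAAAdd
step 10: dAdAdd
AdddAd
dAAAdA
dddddd
step 11: dAdAdd
AdddAd
dAAAdd
ddddAA
step 12: dAdAdd
AAddAd
AddAdd
dAddAA
step 13: dAddAA
AAdddd
AddAdd
dAddAA
step 14: dAddAA
AAdddd
Addddd
dAAAdA
step 15: dAddAA
AAdddd
AddAdd
dAddAA
step 16: dAddAA
AAdddd
AAdAdd
AdAdAA
step 17: dAddAA
AAdddd
AAdddd
AddAdA
step 18: dAddAA
AAAddd
AdAAdd
AdAAdA
step 19: dAddAA
dAAddd
dAAAdd
ddAAdA
step 20: dAddAA
dAAddd
AAAAdd
AAAAdA

14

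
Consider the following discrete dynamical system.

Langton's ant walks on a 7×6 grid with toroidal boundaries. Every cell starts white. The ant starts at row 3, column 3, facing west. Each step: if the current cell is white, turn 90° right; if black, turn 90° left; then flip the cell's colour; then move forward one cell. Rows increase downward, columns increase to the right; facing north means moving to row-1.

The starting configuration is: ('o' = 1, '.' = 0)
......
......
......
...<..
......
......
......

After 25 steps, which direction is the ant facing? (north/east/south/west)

north

k=0  ......
......
......
...<..
......
......
......
k=1  ......
......
...^..
...o..
......
......
......
k=2  ......
......
...o>.
...o..
......
......
......
k=3  ......
......
...oo.
...ov.
......
......
......
k=4  ......
......
...oo.
...<o.
......
......
......
k=5  ......
......
...oo.
....o.
...v..
......
......
k=6  ......
......
...oo.
....o.
..<o..
......
......
k=7  ......
......
...oo.
..^.o.
..oo..
......
......
k=8  ......
......
...oo.
..o>o.
..oo..
......
......
k=9  ......
......
...oo.
..ooo.
..ov..
......
......
k=10  ......
......
...oo.
..ooo.
..o.>.
......
......
k=11  ......
......
...oo.
..ooo.
..o.o.
....v.
......
k=12  ......
......
...oo.
..ooo.
..o.o.
...<o.
......
k=13  ......
......
...oo.
..ooo.
..o^o.
...oo.
......
k=14  ......
......
...oo.
..ooo.
..oo>.
...oo.
......
k=15  ......
......
...oo.
..oo^.
..oo..
...oo.
......
k=16  ......
......
...oo.
..o<..
..oo..
...oo.
......
k=17  ......
......
...oo.
..o...
..ov..
...oo.
......
k=18  ......
......
...oo.
..o...
..o.>.
...oo.
......
k=19  ......
......
...oo.
..o...
..o.o.
...ov.
......
k=20  ......
......
...oo.
..o...
..o.o.
...o.>
......
k=21  ......
......
...oo.
..o...
..o.o.
...o.o
.....v
k=22  ......
......
...oo.
..o...
..o.o.
...o.o
....<o
k=23  ......
......
...oo.
..o...
..o.o.
...o^o
....oo
k=24  ......
......
...oo.
..o...
..o.o.
...oo>
....oo
k=25  ......
......
...oo.
..o...
..o.o^
...oo.
....oo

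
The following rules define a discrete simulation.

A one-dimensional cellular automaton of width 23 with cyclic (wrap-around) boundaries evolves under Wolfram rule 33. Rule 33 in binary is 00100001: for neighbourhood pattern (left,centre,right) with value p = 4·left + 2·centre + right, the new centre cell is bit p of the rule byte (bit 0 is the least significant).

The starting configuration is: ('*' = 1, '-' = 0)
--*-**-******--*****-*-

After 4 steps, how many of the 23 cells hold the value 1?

[0] --*-**-******--*****-*-
[1] *--*--*-------------*--
[2] --------***********----
[3] *******-------------***
[4] --------***********----

11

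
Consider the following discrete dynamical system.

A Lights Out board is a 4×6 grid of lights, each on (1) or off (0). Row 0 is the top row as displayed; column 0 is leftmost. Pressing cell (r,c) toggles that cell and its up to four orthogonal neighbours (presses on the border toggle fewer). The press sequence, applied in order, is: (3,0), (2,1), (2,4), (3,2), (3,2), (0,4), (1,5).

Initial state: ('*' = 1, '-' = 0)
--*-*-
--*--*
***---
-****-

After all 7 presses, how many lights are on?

0) --*-*-
--*--*
***---
-****-
1) --*-*-
--*--*
-**---
*-***-
2) --*-*-
-**--*
*-----
*****-
3) --*-*-
-**-**
*--***
****--
4) --*-*-
-**-**
*-****
*-----
5) --*-*-
-**-**
*--***
****--
6) --**-*
-**--*
*--***
****--
7) --**--
-**-*-
*--**-
****--

12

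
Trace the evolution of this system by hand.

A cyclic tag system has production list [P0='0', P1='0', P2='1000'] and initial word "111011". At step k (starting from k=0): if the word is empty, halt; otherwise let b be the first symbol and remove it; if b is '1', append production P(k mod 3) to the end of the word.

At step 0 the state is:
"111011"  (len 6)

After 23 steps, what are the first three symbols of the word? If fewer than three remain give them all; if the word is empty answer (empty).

0) "111011"  (len 6)
1) "110110"  (len 6)
2) "101100"  (len 6)
3) "011001000"  (len 9)
4) "11001000"  (len 8)
5) "10010000"  (len 8)
6) "00100001000"  (len 11)
7) "0100001000"  (len 10)
8) "100001000"  (len 9)
9) "000010001000"  (len 12)
10) "00010001000"  (len 11)
11) "0010001000"  (len 10)
12) "010001000"  (len 9)
13) "10001000"  (len 8)
14) "00010000"  (len 8)
15) "0010000"  (len 7)
16) "010000"  (len 6)
17) "10000"  (len 5)
18) "00001000"  (len 8)
19) "0001000"  (len 7)
20) "001000"  (len 6)
21) "01000"  (len 5)
22) "1000"  (len 4)
23) "0000"  (len 4)

000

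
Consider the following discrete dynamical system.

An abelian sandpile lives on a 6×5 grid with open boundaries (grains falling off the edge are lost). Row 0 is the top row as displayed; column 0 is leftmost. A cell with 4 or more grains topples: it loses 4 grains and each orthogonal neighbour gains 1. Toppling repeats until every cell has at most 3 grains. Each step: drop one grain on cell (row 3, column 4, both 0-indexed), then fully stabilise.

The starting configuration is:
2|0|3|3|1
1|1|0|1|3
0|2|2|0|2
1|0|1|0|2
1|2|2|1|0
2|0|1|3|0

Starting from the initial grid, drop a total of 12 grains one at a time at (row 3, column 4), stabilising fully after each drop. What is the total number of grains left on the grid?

44

gen 0: 2|0|3|3|1
1|1|0|1|3
0|2|2|0|2
1|0|1|0|2
1|2|2|1|0
2|0|1|3|0
gen 1: 2|0|3|3|1
1|1|0|1|3
0|2|2|0|2
1|0|1|0|3
1|2|2|1|0
2|0|1|3|0
gen 2: 2|0|3|3|1
1|1|0|1|3
0|2|2|0|3
1|0|1|1|0
1|2|2|1|1
2|0|1|3|0
gen 3: 2|0|3|3|1
1|1|0|1|3
0|2|2|0|3
1|0|1|1|1
1|2|2|1|1
2|0|1|3|0
gen 4: 2|0|3|3|1
1|1|0|1|3
0|2|2|0|3
1|0|1|1|2
1|2|2|1|1
2|0|1|3|0
gen 5: 2|0|3|3|1
1|1|0|1|3
0|2|2|0|3
1|0|1|1|3
1|2|2|1|1
2|0|1|3|0
gen 6: 2|0|3|3|2
1|1|0|2|0
0|2|2|1|1
1|0|1|2|1
1|2|2|1|2
2|0|1|3|0
gen 7: 2|0|3|3|2
1|1|0|2|0
0|2|2|1|1
1|0|1|2|2
1|2|2|1|2
2|0|1|3|0
gen 8: 2|0|3|3|2
1|1|0|2|0
0|2|2|1|1
1|0|1|2|3
1|2|2|1|2
2|0|1|3|0
gen 9: 2|0|3|3|2
1|1|0|2|0
0|2|2|1|2
1|0|1|3|0
1|2|2|1|3
2|0|1|3|0
gen 10: 2|0|3|3|2
1|1|0|2|0
0|2|2|1|2
1|0|1|3|1
1|2|2|1|3
2|0|1|3|0
gen 11: 2|0|3|3|2
1|1|0|2|0
0|2|2|1|2
1|0|1|3|2
1|2|2|1|3
2|0|1|3|0
gen 12: 2|0|3|3|2
1|1|0|2|0
0|2|2|1|2
1|0|1|3|3
1|2|2|1|3
2|0|1|3|0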